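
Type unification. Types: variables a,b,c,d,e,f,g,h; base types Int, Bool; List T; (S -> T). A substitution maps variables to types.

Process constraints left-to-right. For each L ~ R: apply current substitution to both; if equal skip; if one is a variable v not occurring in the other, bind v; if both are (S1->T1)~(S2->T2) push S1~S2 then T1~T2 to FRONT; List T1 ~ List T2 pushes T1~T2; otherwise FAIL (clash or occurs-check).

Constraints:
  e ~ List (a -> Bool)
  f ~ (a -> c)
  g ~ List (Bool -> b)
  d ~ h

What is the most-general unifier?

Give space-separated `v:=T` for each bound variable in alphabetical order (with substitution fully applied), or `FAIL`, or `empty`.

Answer: d:=h e:=List (a -> Bool) f:=(a -> c) g:=List (Bool -> b)

Derivation:
step 1: unify e ~ List (a -> Bool)  [subst: {-} | 3 pending]
  bind e := List (a -> Bool)
step 2: unify f ~ (a -> c)  [subst: {e:=List (a -> Bool)} | 2 pending]
  bind f := (a -> c)
step 3: unify g ~ List (Bool -> b)  [subst: {e:=List (a -> Bool), f:=(a -> c)} | 1 pending]
  bind g := List (Bool -> b)
step 4: unify d ~ h  [subst: {e:=List (a -> Bool), f:=(a -> c), g:=List (Bool -> b)} | 0 pending]
  bind d := h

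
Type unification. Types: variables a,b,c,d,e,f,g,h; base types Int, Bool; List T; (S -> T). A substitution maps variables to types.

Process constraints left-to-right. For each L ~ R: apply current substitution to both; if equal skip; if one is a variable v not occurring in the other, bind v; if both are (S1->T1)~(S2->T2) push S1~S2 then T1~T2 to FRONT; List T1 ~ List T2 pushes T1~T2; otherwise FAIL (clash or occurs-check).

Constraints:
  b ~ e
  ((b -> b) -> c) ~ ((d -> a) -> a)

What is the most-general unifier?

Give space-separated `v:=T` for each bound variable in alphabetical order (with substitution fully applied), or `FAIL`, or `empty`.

step 1: unify b ~ e  [subst: {-} | 1 pending]
  bind b := e
step 2: unify ((e -> e) -> c) ~ ((d -> a) -> a)  [subst: {b:=e} | 0 pending]
  -> decompose arrow: push (e -> e)~(d -> a), c~a
step 3: unify (e -> e) ~ (d -> a)  [subst: {b:=e} | 1 pending]
  -> decompose arrow: push e~d, e~a
step 4: unify e ~ d  [subst: {b:=e} | 2 pending]
  bind e := d
step 5: unify d ~ a  [subst: {b:=e, e:=d} | 1 pending]
  bind d := a
step 6: unify c ~ a  [subst: {b:=e, e:=d, d:=a} | 0 pending]
  bind c := a

Answer: b:=a c:=a d:=a e:=a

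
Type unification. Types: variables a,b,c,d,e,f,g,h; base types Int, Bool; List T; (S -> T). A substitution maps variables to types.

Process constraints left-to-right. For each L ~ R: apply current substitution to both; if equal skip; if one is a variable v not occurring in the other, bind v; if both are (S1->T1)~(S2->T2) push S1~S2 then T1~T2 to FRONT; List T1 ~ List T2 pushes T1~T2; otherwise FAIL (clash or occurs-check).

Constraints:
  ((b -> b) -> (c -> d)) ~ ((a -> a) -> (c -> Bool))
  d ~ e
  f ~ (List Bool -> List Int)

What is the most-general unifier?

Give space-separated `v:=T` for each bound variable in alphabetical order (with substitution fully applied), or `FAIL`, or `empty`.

step 1: unify ((b -> b) -> (c -> d)) ~ ((a -> a) -> (c -> Bool))  [subst: {-} | 2 pending]
  -> decompose arrow: push (b -> b)~(a -> a), (c -> d)~(c -> Bool)
step 2: unify (b -> b) ~ (a -> a)  [subst: {-} | 3 pending]
  -> decompose arrow: push b~a, b~a
step 3: unify b ~ a  [subst: {-} | 4 pending]
  bind b := a
step 4: unify a ~ a  [subst: {b:=a} | 3 pending]
  -> identical, skip
step 5: unify (c -> d) ~ (c -> Bool)  [subst: {b:=a} | 2 pending]
  -> decompose arrow: push c~c, d~Bool
step 6: unify c ~ c  [subst: {b:=a} | 3 pending]
  -> identical, skip
step 7: unify d ~ Bool  [subst: {b:=a} | 2 pending]
  bind d := Bool
step 8: unify Bool ~ e  [subst: {b:=a, d:=Bool} | 1 pending]
  bind e := Bool
step 9: unify f ~ (List Bool -> List Int)  [subst: {b:=a, d:=Bool, e:=Bool} | 0 pending]
  bind f := (List Bool -> List Int)

Answer: b:=a d:=Bool e:=Bool f:=(List Bool -> List Int)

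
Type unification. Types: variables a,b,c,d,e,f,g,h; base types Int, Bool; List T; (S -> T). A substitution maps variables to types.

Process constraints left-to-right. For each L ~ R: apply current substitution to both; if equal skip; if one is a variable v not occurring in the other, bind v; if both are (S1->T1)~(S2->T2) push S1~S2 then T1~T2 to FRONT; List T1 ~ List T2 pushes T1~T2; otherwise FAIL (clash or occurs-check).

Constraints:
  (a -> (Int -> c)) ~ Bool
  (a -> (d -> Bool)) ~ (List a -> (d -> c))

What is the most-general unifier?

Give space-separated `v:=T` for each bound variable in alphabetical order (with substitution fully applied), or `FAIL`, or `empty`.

Answer: FAIL

Derivation:
step 1: unify (a -> (Int -> c)) ~ Bool  [subst: {-} | 1 pending]
  clash: (a -> (Int -> c)) vs Bool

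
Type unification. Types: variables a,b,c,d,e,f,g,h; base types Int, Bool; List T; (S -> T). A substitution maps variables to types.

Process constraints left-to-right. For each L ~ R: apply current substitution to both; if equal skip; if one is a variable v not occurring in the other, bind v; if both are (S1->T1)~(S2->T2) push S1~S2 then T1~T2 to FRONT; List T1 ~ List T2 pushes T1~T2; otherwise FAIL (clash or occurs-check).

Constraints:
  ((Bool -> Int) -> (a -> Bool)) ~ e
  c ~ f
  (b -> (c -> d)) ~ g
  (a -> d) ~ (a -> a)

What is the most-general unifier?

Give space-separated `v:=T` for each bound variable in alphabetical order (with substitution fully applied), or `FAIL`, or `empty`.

step 1: unify ((Bool -> Int) -> (a -> Bool)) ~ e  [subst: {-} | 3 pending]
  bind e := ((Bool -> Int) -> (a -> Bool))
step 2: unify c ~ f  [subst: {e:=((Bool -> Int) -> (a -> Bool))} | 2 pending]
  bind c := f
step 3: unify (b -> (f -> d)) ~ g  [subst: {e:=((Bool -> Int) -> (a -> Bool)), c:=f} | 1 pending]
  bind g := (b -> (f -> d))
step 4: unify (a -> d) ~ (a -> a)  [subst: {e:=((Bool -> Int) -> (a -> Bool)), c:=f, g:=(b -> (f -> d))} | 0 pending]
  -> decompose arrow: push a~a, d~a
step 5: unify a ~ a  [subst: {e:=((Bool -> Int) -> (a -> Bool)), c:=f, g:=(b -> (f -> d))} | 1 pending]
  -> identical, skip
step 6: unify d ~ a  [subst: {e:=((Bool -> Int) -> (a -> Bool)), c:=f, g:=(b -> (f -> d))} | 0 pending]
  bind d := a

Answer: c:=f d:=a e:=((Bool -> Int) -> (a -> Bool)) g:=(b -> (f -> a))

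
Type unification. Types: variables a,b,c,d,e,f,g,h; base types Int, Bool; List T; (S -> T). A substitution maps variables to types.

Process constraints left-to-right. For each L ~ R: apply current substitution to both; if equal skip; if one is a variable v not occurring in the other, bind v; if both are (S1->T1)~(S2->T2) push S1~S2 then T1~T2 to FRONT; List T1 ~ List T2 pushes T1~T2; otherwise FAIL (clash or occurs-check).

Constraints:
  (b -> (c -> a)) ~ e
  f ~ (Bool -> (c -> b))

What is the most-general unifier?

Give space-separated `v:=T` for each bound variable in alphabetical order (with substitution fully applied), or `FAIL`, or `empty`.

Answer: e:=(b -> (c -> a)) f:=(Bool -> (c -> b))

Derivation:
step 1: unify (b -> (c -> a)) ~ e  [subst: {-} | 1 pending]
  bind e := (b -> (c -> a))
step 2: unify f ~ (Bool -> (c -> b))  [subst: {e:=(b -> (c -> a))} | 0 pending]
  bind f := (Bool -> (c -> b))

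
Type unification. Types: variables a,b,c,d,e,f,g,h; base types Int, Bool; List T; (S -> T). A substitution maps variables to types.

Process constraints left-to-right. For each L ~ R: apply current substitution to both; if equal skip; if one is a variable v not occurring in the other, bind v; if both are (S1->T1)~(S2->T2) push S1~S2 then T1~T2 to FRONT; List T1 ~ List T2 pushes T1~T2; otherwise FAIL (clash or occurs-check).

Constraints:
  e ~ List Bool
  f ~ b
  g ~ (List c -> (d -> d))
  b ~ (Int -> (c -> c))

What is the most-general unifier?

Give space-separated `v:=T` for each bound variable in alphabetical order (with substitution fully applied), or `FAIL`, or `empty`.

step 1: unify e ~ List Bool  [subst: {-} | 3 pending]
  bind e := List Bool
step 2: unify f ~ b  [subst: {e:=List Bool} | 2 pending]
  bind f := b
step 3: unify g ~ (List c -> (d -> d))  [subst: {e:=List Bool, f:=b} | 1 pending]
  bind g := (List c -> (d -> d))
step 4: unify b ~ (Int -> (c -> c))  [subst: {e:=List Bool, f:=b, g:=(List c -> (d -> d))} | 0 pending]
  bind b := (Int -> (c -> c))

Answer: b:=(Int -> (c -> c)) e:=List Bool f:=(Int -> (c -> c)) g:=(List c -> (d -> d))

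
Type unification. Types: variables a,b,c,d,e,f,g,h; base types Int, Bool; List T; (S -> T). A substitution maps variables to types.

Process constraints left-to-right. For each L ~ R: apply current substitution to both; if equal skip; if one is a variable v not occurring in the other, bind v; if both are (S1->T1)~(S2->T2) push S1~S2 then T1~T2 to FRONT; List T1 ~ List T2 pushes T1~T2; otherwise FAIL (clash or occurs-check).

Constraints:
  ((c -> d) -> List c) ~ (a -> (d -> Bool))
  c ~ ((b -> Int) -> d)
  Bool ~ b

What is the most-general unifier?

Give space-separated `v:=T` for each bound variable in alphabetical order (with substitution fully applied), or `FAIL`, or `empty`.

Answer: FAIL

Derivation:
step 1: unify ((c -> d) -> List c) ~ (a -> (d -> Bool))  [subst: {-} | 2 pending]
  -> decompose arrow: push (c -> d)~a, List c~(d -> Bool)
step 2: unify (c -> d) ~ a  [subst: {-} | 3 pending]
  bind a := (c -> d)
step 3: unify List c ~ (d -> Bool)  [subst: {a:=(c -> d)} | 2 pending]
  clash: List c vs (d -> Bool)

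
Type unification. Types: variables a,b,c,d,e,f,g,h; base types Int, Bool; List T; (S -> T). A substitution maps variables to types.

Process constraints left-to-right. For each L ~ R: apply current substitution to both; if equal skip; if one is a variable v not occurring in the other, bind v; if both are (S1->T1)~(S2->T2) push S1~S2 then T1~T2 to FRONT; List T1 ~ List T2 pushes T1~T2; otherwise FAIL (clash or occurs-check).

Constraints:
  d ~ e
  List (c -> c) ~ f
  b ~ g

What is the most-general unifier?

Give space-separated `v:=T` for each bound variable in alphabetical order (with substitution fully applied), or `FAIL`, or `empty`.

Answer: b:=g d:=e f:=List (c -> c)

Derivation:
step 1: unify d ~ e  [subst: {-} | 2 pending]
  bind d := e
step 2: unify List (c -> c) ~ f  [subst: {d:=e} | 1 pending]
  bind f := List (c -> c)
step 3: unify b ~ g  [subst: {d:=e, f:=List (c -> c)} | 0 pending]
  bind b := g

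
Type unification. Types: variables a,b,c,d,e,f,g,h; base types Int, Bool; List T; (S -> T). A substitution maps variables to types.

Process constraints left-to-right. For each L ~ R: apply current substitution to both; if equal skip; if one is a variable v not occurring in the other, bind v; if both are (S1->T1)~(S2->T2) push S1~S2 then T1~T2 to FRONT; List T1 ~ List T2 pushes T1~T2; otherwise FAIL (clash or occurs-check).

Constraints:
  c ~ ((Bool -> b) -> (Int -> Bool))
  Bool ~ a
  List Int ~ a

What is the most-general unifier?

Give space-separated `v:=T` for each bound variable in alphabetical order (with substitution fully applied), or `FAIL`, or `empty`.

step 1: unify c ~ ((Bool -> b) -> (Int -> Bool))  [subst: {-} | 2 pending]
  bind c := ((Bool -> b) -> (Int -> Bool))
step 2: unify Bool ~ a  [subst: {c:=((Bool -> b) -> (Int -> Bool))} | 1 pending]
  bind a := Bool
step 3: unify List Int ~ Bool  [subst: {c:=((Bool -> b) -> (Int -> Bool)), a:=Bool} | 0 pending]
  clash: List Int vs Bool

Answer: FAIL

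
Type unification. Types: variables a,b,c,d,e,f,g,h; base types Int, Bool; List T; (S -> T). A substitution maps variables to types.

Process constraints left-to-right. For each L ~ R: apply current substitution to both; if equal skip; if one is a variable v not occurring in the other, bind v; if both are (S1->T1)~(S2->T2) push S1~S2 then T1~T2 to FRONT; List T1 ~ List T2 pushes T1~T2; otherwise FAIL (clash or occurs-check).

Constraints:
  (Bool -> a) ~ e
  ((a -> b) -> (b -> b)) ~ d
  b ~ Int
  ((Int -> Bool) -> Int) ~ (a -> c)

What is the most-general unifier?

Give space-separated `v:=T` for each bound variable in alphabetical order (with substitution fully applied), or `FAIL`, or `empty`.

Answer: a:=(Int -> Bool) b:=Int c:=Int d:=(((Int -> Bool) -> Int) -> (Int -> Int)) e:=(Bool -> (Int -> Bool))

Derivation:
step 1: unify (Bool -> a) ~ e  [subst: {-} | 3 pending]
  bind e := (Bool -> a)
step 2: unify ((a -> b) -> (b -> b)) ~ d  [subst: {e:=(Bool -> a)} | 2 pending]
  bind d := ((a -> b) -> (b -> b))
step 3: unify b ~ Int  [subst: {e:=(Bool -> a), d:=((a -> b) -> (b -> b))} | 1 pending]
  bind b := Int
step 4: unify ((Int -> Bool) -> Int) ~ (a -> c)  [subst: {e:=(Bool -> a), d:=((a -> b) -> (b -> b)), b:=Int} | 0 pending]
  -> decompose arrow: push (Int -> Bool)~a, Int~c
step 5: unify (Int -> Bool) ~ a  [subst: {e:=(Bool -> a), d:=((a -> b) -> (b -> b)), b:=Int} | 1 pending]
  bind a := (Int -> Bool)
step 6: unify Int ~ c  [subst: {e:=(Bool -> a), d:=((a -> b) -> (b -> b)), b:=Int, a:=(Int -> Bool)} | 0 pending]
  bind c := Int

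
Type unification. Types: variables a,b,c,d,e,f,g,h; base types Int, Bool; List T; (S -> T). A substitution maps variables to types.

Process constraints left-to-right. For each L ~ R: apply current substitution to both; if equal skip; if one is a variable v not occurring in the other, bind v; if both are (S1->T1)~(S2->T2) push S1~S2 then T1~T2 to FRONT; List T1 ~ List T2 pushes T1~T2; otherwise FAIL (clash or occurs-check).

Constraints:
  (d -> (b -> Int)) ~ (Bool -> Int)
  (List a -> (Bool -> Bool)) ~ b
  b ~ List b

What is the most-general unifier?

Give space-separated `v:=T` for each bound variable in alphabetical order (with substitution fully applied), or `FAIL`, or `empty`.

step 1: unify (d -> (b -> Int)) ~ (Bool -> Int)  [subst: {-} | 2 pending]
  -> decompose arrow: push d~Bool, (b -> Int)~Int
step 2: unify d ~ Bool  [subst: {-} | 3 pending]
  bind d := Bool
step 3: unify (b -> Int) ~ Int  [subst: {d:=Bool} | 2 pending]
  clash: (b -> Int) vs Int

Answer: FAIL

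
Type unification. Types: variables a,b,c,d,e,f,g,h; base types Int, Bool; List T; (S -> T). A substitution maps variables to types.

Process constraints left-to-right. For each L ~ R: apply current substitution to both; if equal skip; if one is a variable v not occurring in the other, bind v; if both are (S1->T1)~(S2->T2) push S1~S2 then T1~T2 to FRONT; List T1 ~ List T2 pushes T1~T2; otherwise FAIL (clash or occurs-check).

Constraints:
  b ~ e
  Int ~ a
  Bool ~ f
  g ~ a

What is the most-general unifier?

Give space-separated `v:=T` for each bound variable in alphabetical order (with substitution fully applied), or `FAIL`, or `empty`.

Answer: a:=Int b:=e f:=Bool g:=Int

Derivation:
step 1: unify b ~ e  [subst: {-} | 3 pending]
  bind b := e
step 2: unify Int ~ a  [subst: {b:=e} | 2 pending]
  bind a := Int
step 3: unify Bool ~ f  [subst: {b:=e, a:=Int} | 1 pending]
  bind f := Bool
step 4: unify g ~ Int  [subst: {b:=e, a:=Int, f:=Bool} | 0 pending]
  bind g := Int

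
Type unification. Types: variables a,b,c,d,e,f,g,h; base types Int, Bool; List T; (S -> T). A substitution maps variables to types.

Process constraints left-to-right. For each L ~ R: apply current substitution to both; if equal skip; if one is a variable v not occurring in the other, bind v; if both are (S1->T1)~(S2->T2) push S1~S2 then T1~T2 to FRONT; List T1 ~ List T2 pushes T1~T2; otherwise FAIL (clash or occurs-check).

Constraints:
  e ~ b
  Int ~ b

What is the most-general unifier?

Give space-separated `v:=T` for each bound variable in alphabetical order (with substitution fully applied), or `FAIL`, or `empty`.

step 1: unify e ~ b  [subst: {-} | 1 pending]
  bind e := b
step 2: unify Int ~ b  [subst: {e:=b} | 0 pending]
  bind b := Int

Answer: b:=Int e:=Int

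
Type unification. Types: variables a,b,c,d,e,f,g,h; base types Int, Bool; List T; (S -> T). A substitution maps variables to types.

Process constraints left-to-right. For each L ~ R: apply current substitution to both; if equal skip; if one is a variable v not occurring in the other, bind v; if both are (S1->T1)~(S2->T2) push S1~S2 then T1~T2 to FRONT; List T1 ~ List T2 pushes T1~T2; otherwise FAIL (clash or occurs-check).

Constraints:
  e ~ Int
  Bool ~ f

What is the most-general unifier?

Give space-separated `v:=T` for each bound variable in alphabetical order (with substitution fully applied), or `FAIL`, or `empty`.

step 1: unify e ~ Int  [subst: {-} | 1 pending]
  bind e := Int
step 2: unify Bool ~ f  [subst: {e:=Int} | 0 pending]
  bind f := Bool

Answer: e:=Int f:=Bool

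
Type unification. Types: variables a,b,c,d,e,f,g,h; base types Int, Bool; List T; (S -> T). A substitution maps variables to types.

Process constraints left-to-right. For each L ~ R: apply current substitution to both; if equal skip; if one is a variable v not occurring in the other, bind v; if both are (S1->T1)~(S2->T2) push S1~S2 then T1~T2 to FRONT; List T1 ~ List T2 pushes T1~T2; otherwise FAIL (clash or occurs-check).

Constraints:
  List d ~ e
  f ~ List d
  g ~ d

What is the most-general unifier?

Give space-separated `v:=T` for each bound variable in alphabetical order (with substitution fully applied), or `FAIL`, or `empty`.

step 1: unify List d ~ e  [subst: {-} | 2 pending]
  bind e := List d
step 2: unify f ~ List d  [subst: {e:=List d} | 1 pending]
  bind f := List d
step 3: unify g ~ d  [subst: {e:=List d, f:=List d} | 0 pending]
  bind g := d

Answer: e:=List d f:=List d g:=d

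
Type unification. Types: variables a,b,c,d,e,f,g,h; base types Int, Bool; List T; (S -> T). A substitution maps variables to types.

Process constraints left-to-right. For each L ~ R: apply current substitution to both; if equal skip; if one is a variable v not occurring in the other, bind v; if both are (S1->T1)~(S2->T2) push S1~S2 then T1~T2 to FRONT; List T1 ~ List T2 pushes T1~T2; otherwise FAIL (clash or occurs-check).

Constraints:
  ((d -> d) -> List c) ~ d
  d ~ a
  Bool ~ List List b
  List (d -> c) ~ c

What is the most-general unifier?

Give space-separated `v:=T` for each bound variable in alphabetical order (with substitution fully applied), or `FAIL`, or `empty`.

Answer: FAIL

Derivation:
step 1: unify ((d -> d) -> List c) ~ d  [subst: {-} | 3 pending]
  occurs-check fail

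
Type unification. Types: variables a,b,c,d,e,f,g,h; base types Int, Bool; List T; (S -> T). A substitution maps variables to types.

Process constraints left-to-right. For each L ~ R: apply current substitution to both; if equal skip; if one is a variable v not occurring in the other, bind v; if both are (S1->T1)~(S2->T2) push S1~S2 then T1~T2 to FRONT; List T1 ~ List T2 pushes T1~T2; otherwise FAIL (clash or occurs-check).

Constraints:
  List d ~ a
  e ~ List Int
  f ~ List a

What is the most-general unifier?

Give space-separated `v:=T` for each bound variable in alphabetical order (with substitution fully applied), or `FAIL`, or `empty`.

Answer: a:=List d e:=List Int f:=List List d

Derivation:
step 1: unify List d ~ a  [subst: {-} | 2 pending]
  bind a := List d
step 2: unify e ~ List Int  [subst: {a:=List d} | 1 pending]
  bind e := List Int
step 3: unify f ~ List List d  [subst: {a:=List d, e:=List Int} | 0 pending]
  bind f := List List d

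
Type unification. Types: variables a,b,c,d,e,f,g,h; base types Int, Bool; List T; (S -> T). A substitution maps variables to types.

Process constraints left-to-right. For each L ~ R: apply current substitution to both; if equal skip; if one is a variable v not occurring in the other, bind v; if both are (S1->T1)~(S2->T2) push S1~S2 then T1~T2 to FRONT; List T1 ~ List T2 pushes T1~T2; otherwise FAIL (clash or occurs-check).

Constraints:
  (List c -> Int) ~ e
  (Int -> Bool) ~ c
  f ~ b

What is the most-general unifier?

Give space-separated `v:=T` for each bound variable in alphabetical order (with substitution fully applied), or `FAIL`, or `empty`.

step 1: unify (List c -> Int) ~ e  [subst: {-} | 2 pending]
  bind e := (List c -> Int)
step 2: unify (Int -> Bool) ~ c  [subst: {e:=(List c -> Int)} | 1 pending]
  bind c := (Int -> Bool)
step 3: unify f ~ b  [subst: {e:=(List c -> Int), c:=(Int -> Bool)} | 0 pending]
  bind f := b

Answer: c:=(Int -> Bool) e:=(List (Int -> Bool) -> Int) f:=b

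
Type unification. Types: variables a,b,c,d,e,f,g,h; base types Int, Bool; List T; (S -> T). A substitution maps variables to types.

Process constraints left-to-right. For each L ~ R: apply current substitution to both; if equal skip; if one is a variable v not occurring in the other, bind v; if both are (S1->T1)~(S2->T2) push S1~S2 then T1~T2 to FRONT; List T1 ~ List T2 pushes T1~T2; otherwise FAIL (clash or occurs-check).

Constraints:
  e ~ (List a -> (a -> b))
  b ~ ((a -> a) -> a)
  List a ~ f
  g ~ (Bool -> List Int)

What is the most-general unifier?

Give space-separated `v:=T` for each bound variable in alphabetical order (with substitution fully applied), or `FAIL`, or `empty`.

step 1: unify e ~ (List a -> (a -> b))  [subst: {-} | 3 pending]
  bind e := (List a -> (a -> b))
step 2: unify b ~ ((a -> a) -> a)  [subst: {e:=(List a -> (a -> b))} | 2 pending]
  bind b := ((a -> a) -> a)
step 3: unify List a ~ f  [subst: {e:=(List a -> (a -> b)), b:=((a -> a) -> a)} | 1 pending]
  bind f := List a
step 4: unify g ~ (Bool -> List Int)  [subst: {e:=(List a -> (a -> b)), b:=((a -> a) -> a), f:=List a} | 0 pending]
  bind g := (Bool -> List Int)

Answer: b:=((a -> a) -> a) e:=(List a -> (a -> ((a -> a) -> a))) f:=List a g:=(Bool -> List Int)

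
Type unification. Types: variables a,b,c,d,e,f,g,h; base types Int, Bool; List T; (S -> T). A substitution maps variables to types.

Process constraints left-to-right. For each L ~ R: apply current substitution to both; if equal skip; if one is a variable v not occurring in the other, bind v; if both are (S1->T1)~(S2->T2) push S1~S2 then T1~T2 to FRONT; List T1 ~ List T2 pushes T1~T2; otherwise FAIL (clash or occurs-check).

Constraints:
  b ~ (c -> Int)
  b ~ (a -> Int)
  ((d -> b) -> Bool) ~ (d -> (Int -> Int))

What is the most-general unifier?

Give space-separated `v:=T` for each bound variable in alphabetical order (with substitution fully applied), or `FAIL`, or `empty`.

Answer: FAIL

Derivation:
step 1: unify b ~ (c -> Int)  [subst: {-} | 2 pending]
  bind b := (c -> Int)
step 2: unify (c -> Int) ~ (a -> Int)  [subst: {b:=(c -> Int)} | 1 pending]
  -> decompose arrow: push c~a, Int~Int
step 3: unify c ~ a  [subst: {b:=(c -> Int)} | 2 pending]
  bind c := a
step 4: unify Int ~ Int  [subst: {b:=(c -> Int), c:=a} | 1 pending]
  -> identical, skip
step 5: unify ((d -> (a -> Int)) -> Bool) ~ (d -> (Int -> Int))  [subst: {b:=(c -> Int), c:=a} | 0 pending]
  -> decompose arrow: push (d -> (a -> Int))~d, Bool~(Int -> Int)
step 6: unify (d -> (a -> Int)) ~ d  [subst: {b:=(c -> Int), c:=a} | 1 pending]
  occurs-check fail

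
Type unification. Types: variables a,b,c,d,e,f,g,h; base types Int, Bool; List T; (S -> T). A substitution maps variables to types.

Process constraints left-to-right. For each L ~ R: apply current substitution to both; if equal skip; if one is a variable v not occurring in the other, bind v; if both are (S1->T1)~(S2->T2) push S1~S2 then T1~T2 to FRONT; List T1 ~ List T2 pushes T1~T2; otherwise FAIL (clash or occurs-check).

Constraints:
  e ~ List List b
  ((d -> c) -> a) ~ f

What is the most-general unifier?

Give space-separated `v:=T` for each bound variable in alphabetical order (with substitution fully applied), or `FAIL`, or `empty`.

Answer: e:=List List b f:=((d -> c) -> a)

Derivation:
step 1: unify e ~ List List b  [subst: {-} | 1 pending]
  bind e := List List b
step 2: unify ((d -> c) -> a) ~ f  [subst: {e:=List List b} | 0 pending]
  bind f := ((d -> c) -> a)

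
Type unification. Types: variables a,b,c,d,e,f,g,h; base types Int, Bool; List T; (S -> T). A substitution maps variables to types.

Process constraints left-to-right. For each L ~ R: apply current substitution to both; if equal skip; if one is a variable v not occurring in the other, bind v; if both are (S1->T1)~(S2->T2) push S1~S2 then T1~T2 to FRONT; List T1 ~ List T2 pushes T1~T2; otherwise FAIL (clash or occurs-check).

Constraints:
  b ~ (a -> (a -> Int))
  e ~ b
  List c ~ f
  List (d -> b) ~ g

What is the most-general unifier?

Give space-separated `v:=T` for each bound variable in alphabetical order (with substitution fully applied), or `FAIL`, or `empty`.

step 1: unify b ~ (a -> (a -> Int))  [subst: {-} | 3 pending]
  bind b := (a -> (a -> Int))
step 2: unify e ~ (a -> (a -> Int))  [subst: {b:=(a -> (a -> Int))} | 2 pending]
  bind e := (a -> (a -> Int))
step 3: unify List c ~ f  [subst: {b:=(a -> (a -> Int)), e:=(a -> (a -> Int))} | 1 pending]
  bind f := List c
step 4: unify List (d -> (a -> (a -> Int))) ~ g  [subst: {b:=(a -> (a -> Int)), e:=(a -> (a -> Int)), f:=List c} | 0 pending]
  bind g := List (d -> (a -> (a -> Int)))

Answer: b:=(a -> (a -> Int)) e:=(a -> (a -> Int)) f:=List c g:=List (d -> (a -> (a -> Int)))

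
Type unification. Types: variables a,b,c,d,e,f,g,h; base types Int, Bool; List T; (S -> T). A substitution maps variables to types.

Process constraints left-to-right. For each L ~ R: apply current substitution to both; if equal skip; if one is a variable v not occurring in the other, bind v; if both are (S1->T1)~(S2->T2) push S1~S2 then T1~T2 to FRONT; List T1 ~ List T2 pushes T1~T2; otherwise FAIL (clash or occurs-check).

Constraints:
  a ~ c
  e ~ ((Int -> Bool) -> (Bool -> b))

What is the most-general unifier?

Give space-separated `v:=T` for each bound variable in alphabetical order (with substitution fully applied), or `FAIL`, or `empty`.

step 1: unify a ~ c  [subst: {-} | 1 pending]
  bind a := c
step 2: unify e ~ ((Int -> Bool) -> (Bool -> b))  [subst: {a:=c} | 0 pending]
  bind e := ((Int -> Bool) -> (Bool -> b))

Answer: a:=c e:=((Int -> Bool) -> (Bool -> b))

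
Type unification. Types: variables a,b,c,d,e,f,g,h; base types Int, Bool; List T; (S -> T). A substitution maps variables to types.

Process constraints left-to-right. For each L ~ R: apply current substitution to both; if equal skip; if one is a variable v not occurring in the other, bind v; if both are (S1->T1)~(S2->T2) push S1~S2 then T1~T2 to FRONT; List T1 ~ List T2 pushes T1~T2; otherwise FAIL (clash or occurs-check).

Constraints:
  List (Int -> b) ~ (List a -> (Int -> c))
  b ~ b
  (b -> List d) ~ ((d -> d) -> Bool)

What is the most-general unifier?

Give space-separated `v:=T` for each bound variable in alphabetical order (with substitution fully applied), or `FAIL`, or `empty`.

Answer: FAIL

Derivation:
step 1: unify List (Int -> b) ~ (List a -> (Int -> c))  [subst: {-} | 2 pending]
  clash: List (Int -> b) vs (List a -> (Int -> c))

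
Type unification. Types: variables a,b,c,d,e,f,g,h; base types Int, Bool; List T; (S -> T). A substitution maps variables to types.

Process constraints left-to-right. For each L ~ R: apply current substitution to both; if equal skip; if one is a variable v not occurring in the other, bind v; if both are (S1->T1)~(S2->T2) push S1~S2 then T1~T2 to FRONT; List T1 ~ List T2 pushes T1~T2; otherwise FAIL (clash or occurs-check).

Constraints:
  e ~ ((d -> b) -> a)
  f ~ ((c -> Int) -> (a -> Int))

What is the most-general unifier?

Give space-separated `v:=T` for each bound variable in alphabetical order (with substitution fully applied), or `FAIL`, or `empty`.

Answer: e:=((d -> b) -> a) f:=((c -> Int) -> (a -> Int))

Derivation:
step 1: unify e ~ ((d -> b) -> a)  [subst: {-} | 1 pending]
  bind e := ((d -> b) -> a)
step 2: unify f ~ ((c -> Int) -> (a -> Int))  [subst: {e:=((d -> b) -> a)} | 0 pending]
  bind f := ((c -> Int) -> (a -> Int))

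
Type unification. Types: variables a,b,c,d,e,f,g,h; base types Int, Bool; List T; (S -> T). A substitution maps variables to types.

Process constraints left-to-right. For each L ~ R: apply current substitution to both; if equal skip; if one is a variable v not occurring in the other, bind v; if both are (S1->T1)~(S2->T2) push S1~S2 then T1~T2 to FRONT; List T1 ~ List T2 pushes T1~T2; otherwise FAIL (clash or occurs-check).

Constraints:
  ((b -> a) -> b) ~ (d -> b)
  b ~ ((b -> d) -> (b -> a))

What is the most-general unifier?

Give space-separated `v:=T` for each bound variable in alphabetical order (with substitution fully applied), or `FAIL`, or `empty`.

step 1: unify ((b -> a) -> b) ~ (d -> b)  [subst: {-} | 1 pending]
  -> decompose arrow: push (b -> a)~d, b~b
step 2: unify (b -> a) ~ d  [subst: {-} | 2 pending]
  bind d := (b -> a)
step 3: unify b ~ b  [subst: {d:=(b -> a)} | 1 pending]
  -> identical, skip
step 4: unify b ~ ((b -> (b -> a)) -> (b -> a))  [subst: {d:=(b -> a)} | 0 pending]
  occurs-check fail: b in ((b -> (b -> a)) -> (b -> a))

Answer: FAIL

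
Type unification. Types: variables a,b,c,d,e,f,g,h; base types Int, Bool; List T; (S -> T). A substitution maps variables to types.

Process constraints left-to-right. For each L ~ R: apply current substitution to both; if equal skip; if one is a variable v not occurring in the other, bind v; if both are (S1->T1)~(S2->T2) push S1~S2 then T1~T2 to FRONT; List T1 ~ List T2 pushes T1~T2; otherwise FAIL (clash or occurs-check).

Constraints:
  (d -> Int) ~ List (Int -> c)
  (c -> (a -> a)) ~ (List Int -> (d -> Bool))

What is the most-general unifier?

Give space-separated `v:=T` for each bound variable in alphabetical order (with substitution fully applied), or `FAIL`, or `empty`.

step 1: unify (d -> Int) ~ List (Int -> c)  [subst: {-} | 1 pending]
  clash: (d -> Int) vs List (Int -> c)

Answer: FAIL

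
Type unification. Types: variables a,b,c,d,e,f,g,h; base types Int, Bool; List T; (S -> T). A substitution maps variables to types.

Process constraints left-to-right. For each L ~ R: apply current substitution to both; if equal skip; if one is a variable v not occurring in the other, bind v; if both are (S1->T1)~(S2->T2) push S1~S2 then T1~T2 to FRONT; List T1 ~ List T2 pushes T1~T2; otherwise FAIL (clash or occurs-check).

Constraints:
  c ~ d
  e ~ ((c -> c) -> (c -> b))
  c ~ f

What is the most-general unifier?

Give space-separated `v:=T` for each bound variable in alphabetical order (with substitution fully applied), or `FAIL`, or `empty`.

Answer: c:=f d:=f e:=((f -> f) -> (f -> b))

Derivation:
step 1: unify c ~ d  [subst: {-} | 2 pending]
  bind c := d
step 2: unify e ~ ((d -> d) -> (d -> b))  [subst: {c:=d} | 1 pending]
  bind e := ((d -> d) -> (d -> b))
step 3: unify d ~ f  [subst: {c:=d, e:=((d -> d) -> (d -> b))} | 0 pending]
  bind d := f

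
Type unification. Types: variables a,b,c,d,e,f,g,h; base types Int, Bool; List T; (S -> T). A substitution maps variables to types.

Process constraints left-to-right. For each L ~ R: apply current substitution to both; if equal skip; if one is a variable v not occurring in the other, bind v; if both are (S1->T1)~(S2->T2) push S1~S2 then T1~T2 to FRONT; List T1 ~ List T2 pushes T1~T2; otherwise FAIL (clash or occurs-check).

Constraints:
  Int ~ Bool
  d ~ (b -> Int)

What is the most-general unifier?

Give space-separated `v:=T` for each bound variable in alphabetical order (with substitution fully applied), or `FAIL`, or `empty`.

step 1: unify Int ~ Bool  [subst: {-} | 1 pending]
  clash: Int vs Bool

Answer: FAIL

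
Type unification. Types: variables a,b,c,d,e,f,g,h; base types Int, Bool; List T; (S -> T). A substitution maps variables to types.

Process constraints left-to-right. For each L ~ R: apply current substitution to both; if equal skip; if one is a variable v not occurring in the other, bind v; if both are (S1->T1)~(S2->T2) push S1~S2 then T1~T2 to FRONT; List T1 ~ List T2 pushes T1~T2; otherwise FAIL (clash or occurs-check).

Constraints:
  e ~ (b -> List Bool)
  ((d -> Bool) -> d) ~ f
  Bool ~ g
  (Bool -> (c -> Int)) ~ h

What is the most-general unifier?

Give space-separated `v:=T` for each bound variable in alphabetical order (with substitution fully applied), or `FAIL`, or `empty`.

Answer: e:=(b -> List Bool) f:=((d -> Bool) -> d) g:=Bool h:=(Bool -> (c -> Int))

Derivation:
step 1: unify e ~ (b -> List Bool)  [subst: {-} | 3 pending]
  bind e := (b -> List Bool)
step 2: unify ((d -> Bool) -> d) ~ f  [subst: {e:=(b -> List Bool)} | 2 pending]
  bind f := ((d -> Bool) -> d)
step 3: unify Bool ~ g  [subst: {e:=(b -> List Bool), f:=((d -> Bool) -> d)} | 1 pending]
  bind g := Bool
step 4: unify (Bool -> (c -> Int)) ~ h  [subst: {e:=(b -> List Bool), f:=((d -> Bool) -> d), g:=Bool} | 0 pending]
  bind h := (Bool -> (c -> Int))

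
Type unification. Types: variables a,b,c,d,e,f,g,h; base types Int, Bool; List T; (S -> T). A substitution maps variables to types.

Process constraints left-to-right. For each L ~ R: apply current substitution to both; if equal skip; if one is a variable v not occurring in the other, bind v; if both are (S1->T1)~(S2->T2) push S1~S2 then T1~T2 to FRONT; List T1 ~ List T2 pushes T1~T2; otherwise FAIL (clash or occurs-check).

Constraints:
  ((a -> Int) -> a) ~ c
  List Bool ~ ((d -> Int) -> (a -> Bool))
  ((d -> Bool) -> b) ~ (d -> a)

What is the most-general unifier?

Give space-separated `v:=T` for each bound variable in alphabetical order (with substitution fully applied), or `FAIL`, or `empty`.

step 1: unify ((a -> Int) -> a) ~ c  [subst: {-} | 2 pending]
  bind c := ((a -> Int) -> a)
step 2: unify List Bool ~ ((d -> Int) -> (a -> Bool))  [subst: {c:=((a -> Int) -> a)} | 1 pending]
  clash: List Bool vs ((d -> Int) -> (a -> Bool))

Answer: FAIL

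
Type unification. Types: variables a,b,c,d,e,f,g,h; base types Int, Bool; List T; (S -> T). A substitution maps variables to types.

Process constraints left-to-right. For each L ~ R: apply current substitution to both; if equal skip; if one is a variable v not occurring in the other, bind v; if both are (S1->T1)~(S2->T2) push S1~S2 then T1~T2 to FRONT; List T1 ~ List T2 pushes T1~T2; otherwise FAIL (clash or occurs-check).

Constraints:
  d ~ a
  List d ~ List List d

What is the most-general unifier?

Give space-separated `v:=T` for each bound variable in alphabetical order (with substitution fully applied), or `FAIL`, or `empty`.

Answer: FAIL

Derivation:
step 1: unify d ~ a  [subst: {-} | 1 pending]
  bind d := a
step 2: unify List a ~ List List a  [subst: {d:=a} | 0 pending]
  -> decompose List: push a~List a
step 3: unify a ~ List a  [subst: {d:=a} | 0 pending]
  occurs-check fail: a in List a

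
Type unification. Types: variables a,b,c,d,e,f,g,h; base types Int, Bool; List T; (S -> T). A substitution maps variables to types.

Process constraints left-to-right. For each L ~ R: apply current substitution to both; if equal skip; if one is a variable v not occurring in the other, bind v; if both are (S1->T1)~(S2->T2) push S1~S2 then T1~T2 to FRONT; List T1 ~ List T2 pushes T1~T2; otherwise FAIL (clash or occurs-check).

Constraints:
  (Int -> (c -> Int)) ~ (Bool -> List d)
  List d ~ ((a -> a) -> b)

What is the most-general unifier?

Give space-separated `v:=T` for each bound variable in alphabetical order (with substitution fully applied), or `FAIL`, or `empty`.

Answer: FAIL

Derivation:
step 1: unify (Int -> (c -> Int)) ~ (Bool -> List d)  [subst: {-} | 1 pending]
  -> decompose arrow: push Int~Bool, (c -> Int)~List d
step 2: unify Int ~ Bool  [subst: {-} | 2 pending]
  clash: Int vs Bool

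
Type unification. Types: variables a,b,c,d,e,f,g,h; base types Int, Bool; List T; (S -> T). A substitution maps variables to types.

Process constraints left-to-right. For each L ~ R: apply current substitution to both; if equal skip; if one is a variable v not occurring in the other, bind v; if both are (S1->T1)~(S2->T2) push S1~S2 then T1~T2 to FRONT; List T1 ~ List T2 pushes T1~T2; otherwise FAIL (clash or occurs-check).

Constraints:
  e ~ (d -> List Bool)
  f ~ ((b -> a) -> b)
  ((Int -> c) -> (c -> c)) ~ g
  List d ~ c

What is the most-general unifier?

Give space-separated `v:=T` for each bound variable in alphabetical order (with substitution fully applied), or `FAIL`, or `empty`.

Answer: c:=List d e:=(d -> List Bool) f:=((b -> a) -> b) g:=((Int -> List d) -> (List d -> List d))

Derivation:
step 1: unify e ~ (d -> List Bool)  [subst: {-} | 3 pending]
  bind e := (d -> List Bool)
step 2: unify f ~ ((b -> a) -> b)  [subst: {e:=(d -> List Bool)} | 2 pending]
  bind f := ((b -> a) -> b)
step 3: unify ((Int -> c) -> (c -> c)) ~ g  [subst: {e:=(d -> List Bool), f:=((b -> a) -> b)} | 1 pending]
  bind g := ((Int -> c) -> (c -> c))
step 4: unify List d ~ c  [subst: {e:=(d -> List Bool), f:=((b -> a) -> b), g:=((Int -> c) -> (c -> c))} | 0 pending]
  bind c := List d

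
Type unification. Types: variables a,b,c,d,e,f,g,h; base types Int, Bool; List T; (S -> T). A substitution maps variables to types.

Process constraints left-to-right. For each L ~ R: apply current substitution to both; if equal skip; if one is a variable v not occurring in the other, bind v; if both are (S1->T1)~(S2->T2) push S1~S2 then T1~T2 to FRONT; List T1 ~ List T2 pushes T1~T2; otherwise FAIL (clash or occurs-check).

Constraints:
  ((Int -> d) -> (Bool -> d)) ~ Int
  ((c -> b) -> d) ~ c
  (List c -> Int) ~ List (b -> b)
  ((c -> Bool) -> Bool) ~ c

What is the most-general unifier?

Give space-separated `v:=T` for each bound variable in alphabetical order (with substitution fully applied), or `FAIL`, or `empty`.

step 1: unify ((Int -> d) -> (Bool -> d)) ~ Int  [subst: {-} | 3 pending]
  clash: ((Int -> d) -> (Bool -> d)) vs Int

Answer: FAIL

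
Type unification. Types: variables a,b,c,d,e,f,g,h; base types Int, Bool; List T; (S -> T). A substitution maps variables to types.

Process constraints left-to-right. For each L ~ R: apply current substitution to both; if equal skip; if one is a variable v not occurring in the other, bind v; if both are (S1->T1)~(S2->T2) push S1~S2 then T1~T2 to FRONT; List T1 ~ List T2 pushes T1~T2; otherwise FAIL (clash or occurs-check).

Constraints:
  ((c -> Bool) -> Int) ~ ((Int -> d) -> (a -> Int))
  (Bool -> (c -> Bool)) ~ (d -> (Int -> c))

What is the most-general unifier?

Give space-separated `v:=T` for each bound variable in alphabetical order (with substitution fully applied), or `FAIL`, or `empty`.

step 1: unify ((c -> Bool) -> Int) ~ ((Int -> d) -> (a -> Int))  [subst: {-} | 1 pending]
  -> decompose arrow: push (c -> Bool)~(Int -> d), Int~(a -> Int)
step 2: unify (c -> Bool) ~ (Int -> d)  [subst: {-} | 2 pending]
  -> decompose arrow: push c~Int, Bool~d
step 3: unify c ~ Int  [subst: {-} | 3 pending]
  bind c := Int
step 4: unify Bool ~ d  [subst: {c:=Int} | 2 pending]
  bind d := Bool
step 5: unify Int ~ (a -> Int)  [subst: {c:=Int, d:=Bool} | 1 pending]
  clash: Int vs (a -> Int)

Answer: FAIL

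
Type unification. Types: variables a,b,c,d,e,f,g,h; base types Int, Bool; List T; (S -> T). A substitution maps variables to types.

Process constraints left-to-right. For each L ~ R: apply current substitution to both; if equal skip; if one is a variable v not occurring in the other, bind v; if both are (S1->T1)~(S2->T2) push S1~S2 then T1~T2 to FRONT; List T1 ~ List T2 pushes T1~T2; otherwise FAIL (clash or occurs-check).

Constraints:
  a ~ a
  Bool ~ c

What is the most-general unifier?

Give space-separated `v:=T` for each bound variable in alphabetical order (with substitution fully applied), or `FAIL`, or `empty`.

step 1: unify a ~ a  [subst: {-} | 1 pending]
  -> identical, skip
step 2: unify Bool ~ c  [subst: {-} | 0 pending]
  bind c := Bool

Answer: c:=Bool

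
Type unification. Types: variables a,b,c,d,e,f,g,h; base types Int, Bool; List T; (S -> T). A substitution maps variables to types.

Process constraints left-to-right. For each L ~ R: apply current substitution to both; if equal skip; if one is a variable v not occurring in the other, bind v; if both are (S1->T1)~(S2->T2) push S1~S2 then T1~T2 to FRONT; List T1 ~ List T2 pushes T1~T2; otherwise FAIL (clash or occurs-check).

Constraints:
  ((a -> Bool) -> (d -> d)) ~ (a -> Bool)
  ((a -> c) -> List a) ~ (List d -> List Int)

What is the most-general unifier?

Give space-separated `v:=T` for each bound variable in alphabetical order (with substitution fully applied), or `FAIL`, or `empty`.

Answer: FAIL

Derivation:
step 1: unify ((a -> Bool) -> (d -> d)) ~ (a -> Bool)  [subst: {-} | 1 pending]
  -> decompose arrow: push (a -> Bool)~a, (d -> d)~Bool
step 2: unify (a -> Bool) ~ a  [subst: {-} | 2 pending]
  occurs-check fail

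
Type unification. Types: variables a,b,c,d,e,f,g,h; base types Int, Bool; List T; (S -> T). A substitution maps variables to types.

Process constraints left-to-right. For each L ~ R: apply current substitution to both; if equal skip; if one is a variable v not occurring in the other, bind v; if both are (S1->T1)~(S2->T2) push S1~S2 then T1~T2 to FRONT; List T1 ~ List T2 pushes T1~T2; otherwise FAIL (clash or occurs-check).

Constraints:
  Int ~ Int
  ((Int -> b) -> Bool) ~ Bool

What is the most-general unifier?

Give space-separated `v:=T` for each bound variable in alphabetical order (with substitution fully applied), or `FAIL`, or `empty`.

step 1: unify Int ~ Int  [subst: {-} | 1 pending]
  -> identical, skip
step 2: unify ((Int -> b) -> Bool) ~ Bool  [subst: {-} | 0 pending]
  clash: ((Int -> b) -> Bool) vs Bool

Answer: FAIL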